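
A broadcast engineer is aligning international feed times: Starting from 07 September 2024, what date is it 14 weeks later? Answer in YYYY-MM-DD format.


Start: 2024-09-07
Weeks to add: 14
Convert to days: 14 x 7 = 98 days
Add 98 days to 2024-09-07
Result: 2024-12-14

2024-12-14


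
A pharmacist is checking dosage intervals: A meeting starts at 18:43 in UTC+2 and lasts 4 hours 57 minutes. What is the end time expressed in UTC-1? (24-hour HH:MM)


Start: 18:43 in UTC+2
Step 1 - add duration:
  minutes: 43 + 57 = 100 (carry 1h)
  hours: 18 + 4 + 1 = 23
  end in UTC+2: 23:40
Step 2 - convert UTC+2 -> UTC-1:
  offset difference: -1 - (2) = -3 hours
  23 + (-3) = 20 -> mod 24 = 20
Result: 20:40 in UTC-1

20:40


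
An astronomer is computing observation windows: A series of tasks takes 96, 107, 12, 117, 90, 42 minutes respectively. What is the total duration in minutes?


Durations: 96, 107, 12, 117, 90, 42
Running sum: 96
+ 107 = 203
+ 12 = 215
+ 117 = 332
+ 90 = 422
+ 42 = 464
Total duration: 464 minutes
That is 7 hours and 44 minutes

464


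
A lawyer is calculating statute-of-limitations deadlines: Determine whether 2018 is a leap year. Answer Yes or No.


Year: 2018
Divisible by 4? 2018 / 4 = 504.5 -> No
Not divisible by 4, so NOT a leap year

No


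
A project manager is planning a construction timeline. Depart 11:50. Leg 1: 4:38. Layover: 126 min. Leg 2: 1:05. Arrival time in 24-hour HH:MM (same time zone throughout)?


Depart: 11:50
Leg 1: +278 min -> 16:28
Layover: +126 min -> 18:34
Leg 2: +65 min -> 19:39
Total travel: 469 minutes = 7h 49m
Arrival: 19:39

19:39


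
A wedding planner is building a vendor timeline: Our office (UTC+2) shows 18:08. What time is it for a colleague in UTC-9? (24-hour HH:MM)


Local time: 18:08 at UTC+2 (offset 2h)
Target zone: UTC-9 (offset -9h)
Difference: -9 - (2) = -11 hours
Calculation: 18 + (-11) = 7
Result: 07:08

07:08


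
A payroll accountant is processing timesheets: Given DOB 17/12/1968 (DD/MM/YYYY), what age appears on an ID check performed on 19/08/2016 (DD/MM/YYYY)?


Birth: 1968-12-17
Reference: 2016-08-19
Year difference: 2016 - 1968 = 48
Has birthday (12-17) occurred by 08-19? No
Birthday not yet reached this year -> subtract 1
Age in full years: 47

47


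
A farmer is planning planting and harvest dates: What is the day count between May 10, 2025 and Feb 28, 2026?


Start date: 2025-05-10
End date: 2026-02-28
May 2025: +22 days
Jun 2025: +30 days
Jul 2025: +31 days
... (7 more months)
Total: 294 days

294


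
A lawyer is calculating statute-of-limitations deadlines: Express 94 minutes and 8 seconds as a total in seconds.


Minutes: 94
Seconds: 8
Convert minutes to seconds: 94 x 60 = 5640
Add remaining seconds: 5640 + 8 = 5648

5648


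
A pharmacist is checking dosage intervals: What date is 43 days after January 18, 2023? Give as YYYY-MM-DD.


Start: 2023-01-18
Adding 43 days
Days remaining in January: 13
After January: 30 days still to add
February 2023: 28 days, 2 remaining
March 2023 has 31 days, need 2
Result: 2023-03-02

2023-03-02


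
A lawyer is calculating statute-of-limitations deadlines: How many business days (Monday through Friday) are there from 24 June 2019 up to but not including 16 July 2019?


Start: 2019-06-24 (Monday)
End (exclusive): 2019-07-16 (Tuesday)
Total calendar days: 22
Full weeks: 22 // 7 = 3 -> 15 weekdays
Remaining 1 days starting on Monday:
  Mon(w) -> 1 weekdays
Total business days: 15 + 1 = 16

16


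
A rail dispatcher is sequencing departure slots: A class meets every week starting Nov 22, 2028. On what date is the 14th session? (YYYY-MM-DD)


First occurrence: 2028-11-22 (occurrence 1)
Each occurrence is 7 days after the previous.
Occurrence 14 is 13 weeks after the first.
13 weeks = 91 days
2028-11-22 + 91 days = 2029-02-21

2029-02-21


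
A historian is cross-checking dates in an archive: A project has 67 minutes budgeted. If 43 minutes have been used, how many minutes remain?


Total budget: 67 minutes
Time used: 43 minutes
Remaining: 67 - 43 = 24 minutes
Percent used: 64.2%
Percent remaining: 35.8%

24


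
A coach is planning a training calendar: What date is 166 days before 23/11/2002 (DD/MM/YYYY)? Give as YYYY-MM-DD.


Start: 2002-11-23
Subtracting 166 days
Days already passed in November: 23
After going back through November: 143 more days to subtract
October 2002: 31 days, 112 remaining
September 2002: 30 days, 82 remaining
August 2002: 31 days, 51 remaining
July 2002: 31 days, 20 remaining
Result: 2002-06-10

2002-06-10


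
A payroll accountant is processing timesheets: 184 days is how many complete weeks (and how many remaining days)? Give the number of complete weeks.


Total days: 184
Days per week: 7
Division: 184 / 7 = 26 remainder 2
Complete weeks: 26
Remaining days: 2

26


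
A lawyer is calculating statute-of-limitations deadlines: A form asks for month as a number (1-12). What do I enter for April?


Calendar month order:
3. March
4. April <--
5. May
April is month number 4

4


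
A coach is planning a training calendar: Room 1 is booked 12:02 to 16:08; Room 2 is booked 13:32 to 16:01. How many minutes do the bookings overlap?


Interval A: [722, 968] minutes from midnight
Interval B: [812, 961] minutes from midnight
Overlap start = max(722, 812) = 812
Overlap end = min(968, 961) = 961
Overlap = 961 - 812 = 149 minutes

149


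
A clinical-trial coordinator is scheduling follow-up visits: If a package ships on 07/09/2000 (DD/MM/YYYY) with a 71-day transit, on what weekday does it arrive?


Start: 2000-09-07 (Thursday)
Step 1 - find target date: add 71 days
  2000-09-07 + 71 days = 2000-11-17
Step 2 - day of week:
  71 mod 7 = 1
  Thursday + 1 days -> Friday
Result: Friday (2000-11-17)

Friday


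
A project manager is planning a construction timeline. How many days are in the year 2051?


Year: 2051
Check leap year rules:
Divisible by 4? No
2051 is not a leap year
Days: 365

365


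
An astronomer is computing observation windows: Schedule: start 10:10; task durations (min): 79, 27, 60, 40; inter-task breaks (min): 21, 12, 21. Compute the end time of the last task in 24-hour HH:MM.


Start: 10:10 = 610 min from midnight
  after task 1 (79 min): 11:29
  after break (21 min): 11:50
  after task 2 (27 min): 12:17
  after break (12 min): 12:29
  after task 3 (60 min): 13:29
  after break (21 min): 13:50
  after task 4 (40 min): 14:30
Total elapsed: 260 minutes
End time: 14:30

14:30


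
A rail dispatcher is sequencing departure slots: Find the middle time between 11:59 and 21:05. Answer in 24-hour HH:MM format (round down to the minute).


Start time: 11:59 = 719 minutes from midnight
End time: 21:05 = 1265 minutes from midnight
Sum: 719 + 1265 = 1984
Midpoint: 1984 / 2 = 992 minutes
Convert: 992 / 60 = 16 hours, 32 minutes
Result: 16:32

16:32


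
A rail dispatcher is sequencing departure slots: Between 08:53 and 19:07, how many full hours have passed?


Start: 08:53
End: 19:07
Hour difference: 19 - 8 = 11 hours
Minute difference: 7 - 53 = -46 minutes
Total minutes: 614
Complete hours: 614 / 60 = 10 (remainder 14)

10


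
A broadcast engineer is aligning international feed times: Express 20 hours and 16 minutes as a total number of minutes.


Hours: 20
Extra minutes: 16
Minutes per hour: 60
Hours to minutes: 20 x 60 = 1200
Total: 1200 + 16 = 1216

1216


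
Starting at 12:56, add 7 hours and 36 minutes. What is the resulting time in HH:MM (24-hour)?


Start time: 12:56
Adding: 7 hours 36 minutes
Minutes: 56 + 36 = 92
Minute overflow: 92 >= 60, so carry 1 hour, minutes = 32
Hours: 12 + 7 + 1 = 20
Result: 20:32

20:32


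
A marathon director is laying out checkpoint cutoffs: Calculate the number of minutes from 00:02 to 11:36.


Start time: 00:02 = 2 minutes from midnight
End time: 11:36 = 696 minutes from midnight
Difference: 696 - 2 = 694 minutes
That is 11 hours and 34 minutes

694


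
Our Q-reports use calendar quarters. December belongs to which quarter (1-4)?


Month: December (month 12)
Q1: January-March (months 1-3)
Q2: April-June (months 4-6)
Q3: July-September (months 7-9)
Q4: October-December (months 10-12)
Month 12 falls in Q4

4


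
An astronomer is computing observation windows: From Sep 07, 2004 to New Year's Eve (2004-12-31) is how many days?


Start: September 07, 2004
End: December 31, 2004
Days left in September: 23
October: 31
November: 30
December: 31
Sum of remaining months: 92
Total: 23 + 92 = 115

115


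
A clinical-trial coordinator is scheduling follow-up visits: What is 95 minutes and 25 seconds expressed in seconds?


Minutes: 95
Extra seconds: 25
Seconds per minute: 60
Minutes to seconds: 95 x 60 = 5700
Total: 5700 + 25 = 5725

5725


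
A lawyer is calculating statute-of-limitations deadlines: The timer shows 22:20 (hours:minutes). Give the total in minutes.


Hours: 22
Minutes: 20
Convert hours to minutes: 22 x 60 = 1320
Add remaining minutes: 1320 + 20 = 1340

1340


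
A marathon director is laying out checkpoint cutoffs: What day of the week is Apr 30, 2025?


Date: 2025-04-30
January 1, 2025 is a Wednesday
Day of year: 120
Offset from Jan 1: 119 days
119 mod 7 = 0
Result: Wednesday

Wednesday


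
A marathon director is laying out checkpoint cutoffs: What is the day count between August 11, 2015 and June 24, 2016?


Start date: 2015-08-11
End date: 2016-06-24
Aug 2015: +21 days
Sep 2015: +30 days
Oct 2015: +31 days
... (8 more months)
Total: 318 days

318


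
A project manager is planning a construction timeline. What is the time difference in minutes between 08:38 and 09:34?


Start time: 08:38 = 518 minutes from midnight
End time: 09:34 = 574 minutes from midnight
Difference: 574 - 518 = 56 minutes
That is 0 hours and 56 minutes

56


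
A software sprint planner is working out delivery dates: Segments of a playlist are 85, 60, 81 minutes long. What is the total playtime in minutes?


Durations: 85, 60, 81
Running sum: 85
+ 60 = 145
+ 81 = 226
Total duration: 226 minutes
That is 3 hours and 46 minutes

226


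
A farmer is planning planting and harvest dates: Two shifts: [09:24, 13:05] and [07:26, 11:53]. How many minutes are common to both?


Interval A: [564, 785] minutes from midnight
Interval B: [446, 713] minutes from midnight
Overlap start = max(564, 446) = 564
Overlap end = min(785, 713) = 713
Overlap = 713 - 564 = 149 minutes

149


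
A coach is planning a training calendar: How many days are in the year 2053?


Year: 2053
Check leap year rules:
Divisible by 4? No
2053 is not a leap year
Days: 365

365


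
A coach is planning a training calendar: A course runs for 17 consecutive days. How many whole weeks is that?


Total days: 17
Days per week: 7
Division: 17 / 7 = 2 remainder 3
Complete weeks: 2
Remaining days: 3

2


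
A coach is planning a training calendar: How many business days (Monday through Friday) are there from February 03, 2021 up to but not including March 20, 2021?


Start: 2021-02-03 (Wednesday)
End (exclusive): 2021-03-20 (Saturday)
Total calendar days: 45
Full weeks: 45 // 7 = 6 -> 30 weekdays
Remaining 3 days starting on Wednesday:
  Wed(w), Thu(w), Fri(w) -> 3 weekdays
Total business days: 30 + 3 = 33

33


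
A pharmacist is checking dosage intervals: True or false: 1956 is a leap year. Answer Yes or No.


Year: 1956
Divisible by 4? 1956 / 4 = 489.0 -> Yes
Divisible by 100? 1956 / 100 = 19.56 -> No
Divisible by 4 but not 100, so it IS a leap year

Yes


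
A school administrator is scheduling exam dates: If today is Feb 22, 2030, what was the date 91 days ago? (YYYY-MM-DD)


Start: 2030-02-22
Subtracting 91 days
Days already passed in February: 22
After going back through February: 69 more days to subtract
January 2030: 31 days, 38 remaining
December 2029: 31 days, 7 remaining
November 2029 has 30 days, need 7
Result: 2029-11-23

2029-11-23


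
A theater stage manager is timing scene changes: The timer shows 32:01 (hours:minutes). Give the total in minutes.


Hours: 32
Minutes: 1
Convert hours to minutes: 32 x 60 = 1920
Add remaining minutes: 1920 + 1 = 1921

1921


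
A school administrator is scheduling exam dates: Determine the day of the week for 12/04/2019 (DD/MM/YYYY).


Date: 2019-04-12
January 1, 2019 is a Tuesday
Day of year: 102
Offset from Jan 1: 101 days
101 mod 7 = 3
Result: Friday

Friday


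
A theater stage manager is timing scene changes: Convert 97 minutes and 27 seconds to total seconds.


Minutes: 97
Extra seconds: 27
Seconds per minute: 60
Minutes to seconds: 97 x 60 = 5820
Total: 5820 + 27 = 5847

5847


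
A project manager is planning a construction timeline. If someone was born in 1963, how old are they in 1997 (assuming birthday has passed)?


Birth year: 1963
Current year: 1997
Age = current year - birth year
Age = 1997 - 1963 = 34

34


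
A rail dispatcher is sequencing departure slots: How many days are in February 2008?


Month: February
Year: 2008
2008 is a leap year
February has 29 days
Total: 29 days

29


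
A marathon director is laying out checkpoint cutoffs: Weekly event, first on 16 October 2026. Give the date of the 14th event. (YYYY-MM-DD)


First occurrence: 2026-10-16 (occurrence 1)
Each occurrence is 7 days after the previous.
Occurrence 14 is 13 weeks after the first.
13 weeks = 91 days
2026-10-16 + 91 days = 2027-01-15

2027-01-15


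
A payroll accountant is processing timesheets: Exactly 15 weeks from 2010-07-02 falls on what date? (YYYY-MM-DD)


Start: 2010-07-02
Weeks to add: 15
Convert to days: 15 x 7 = 105 days
Add 105 days to 2010-07-02
Result: 2010-10-15

2010-10-15


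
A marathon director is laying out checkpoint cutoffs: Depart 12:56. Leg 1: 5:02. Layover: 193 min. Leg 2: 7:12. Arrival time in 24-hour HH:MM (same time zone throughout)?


Depart: 12:56
Leg 1: +302 min -> 17:58
Layover: +193 min -> 21:11
Leg 2: +432 min -> 04:23
Total travel: 927 minutes = 15h 27m
Arrival: 04:23

04:23


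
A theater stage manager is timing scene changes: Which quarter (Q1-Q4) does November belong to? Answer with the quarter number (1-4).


Month: November (month 11)
Q1: January-March (months 1-3)
Q2: April-June (months 4-6)
Q3: July-September (months 7-9)
Q4: October-December (months 10-12)
Month 11 falls in Q4

4


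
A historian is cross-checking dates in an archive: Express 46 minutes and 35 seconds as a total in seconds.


Minutes: 46
Seconds: 35
Convert minutes to seconds: 46 x 60 = 2760
Add remaining seconds: 2760 + 35 = 2795

2795


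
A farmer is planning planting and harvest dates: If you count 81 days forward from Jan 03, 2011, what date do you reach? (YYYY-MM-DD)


Start: 2011-01-03
Adding 81 days
Days remaining in January: 28
After January: 53 days still to add
February 2011: 28 days, 25 remaining
March 2011 has 31 days, need 25
Result: 2011-03-25

2011-03-25


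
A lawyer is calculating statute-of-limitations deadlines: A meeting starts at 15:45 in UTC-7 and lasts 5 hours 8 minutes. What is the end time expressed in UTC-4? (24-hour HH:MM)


Start: 15:45 in UTC-7
Step 1 - add duration:
  minutes: 45 + 8 = 53
  hours: 15 + 5 + 0 = 20
  end in UTC-7: 20:53
Step 2 - convert UTC-7 -> UTC-4:
  offset difference: -4 - (-7) = 3 hours
  20 + (3) = 23 -> mod 24 = 23
Result: 23:53 in UTC-4

23:53


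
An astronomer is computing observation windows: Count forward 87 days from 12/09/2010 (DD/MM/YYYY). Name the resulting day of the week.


Start: 2010-09-12 (Sunday)
Step 1 - find target date: add 87 days
  2010-09-12 + 87 days = 2010-12-08
Step 2 - day of week:
  87 mod 7 = 3
  Sunday + 3 days -> Wednesday
Result: Wednesday (2010-12-08)

Wednesday


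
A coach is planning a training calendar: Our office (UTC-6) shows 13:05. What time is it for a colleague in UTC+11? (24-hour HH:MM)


Local time: 13:05 at UTC-6 (offset -6h)
Target zone: UTC+11 (offset 11h)
Difference: 11 - (-6) = 17 hours
Calculation: 13 + (17) = 30
Wraparound: (30) mod 24 = 6
Result: 06:05

06:05


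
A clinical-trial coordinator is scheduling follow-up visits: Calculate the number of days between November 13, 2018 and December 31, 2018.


Start: November 13, 2018
End: December 31, 2018
Days left in November: 17
December: 31
Sum of remaining months: 31
Total: 17 + 31 = 48

48


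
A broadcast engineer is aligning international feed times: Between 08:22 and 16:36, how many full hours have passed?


Start: 08:22
End: 16:36
Hour difference: 16 - 8 = 8 hours
Minute difference: 36 - 22 = 14 minutes
Total minutes: 494
Complete hours: 494 / 60 = 8 (remainder 14)

8


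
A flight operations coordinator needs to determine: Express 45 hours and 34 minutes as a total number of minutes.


Hours: 45
Extra minutes: 34
Minutes per hour: 60
Hours to minutes: 45 x 60 = 2700
Total: 2700 + 34 = 2734

2734


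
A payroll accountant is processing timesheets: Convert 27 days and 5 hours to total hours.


Days: 27
Extra hours: 5
Hours per day: 24
Days to hours: 27 x 24 = 648
Total: 648 + 5 = 653

653


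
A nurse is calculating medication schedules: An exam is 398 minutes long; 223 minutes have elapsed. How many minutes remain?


Total budget: 398 minutes
Time used: 223 minutes
Remaining: 398 - 223 = 175 minutes
Percent used: 56.0%
Percent remaining: 44.0%

175


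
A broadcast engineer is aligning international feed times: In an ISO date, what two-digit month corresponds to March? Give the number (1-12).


Calendar month order:
2. February
3. March <--
4. April
March is month number 3

3


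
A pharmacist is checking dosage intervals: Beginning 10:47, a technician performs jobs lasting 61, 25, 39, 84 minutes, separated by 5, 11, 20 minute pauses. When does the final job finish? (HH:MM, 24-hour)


Start: 10:47 = 647 min from midnight
  after task 1 (61 min): 11:48
  after break (5 min): 11:53
  after task 2 (25 min): 12:18
  after break (11 min): 12:29
  after task 3 (39 min): 13:08
  after break (20 min): 13:28
  after task 4 (84 min): 14:52
Total elapsed: 245 minutes
End time: 14:52

14:52


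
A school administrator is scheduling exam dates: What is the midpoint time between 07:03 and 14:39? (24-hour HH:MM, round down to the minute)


Start time: 07:03 = 423 minutes from midnight
End time: 14:39 = 879 minutes from midnight
Sum: 423 + 879 = 1302
Midpoint: 1302 / 2 = 651 minutes
Convert: 651 / 60 = 10 hours, 51 minutes
Result: 10:51

10:51


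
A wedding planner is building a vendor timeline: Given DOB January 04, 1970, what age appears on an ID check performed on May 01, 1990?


Birth: 1970-01-04
Reference: 1990-05-01
Year difference: 1990 - 1970 = 20
Has birthday (01-04) occurred by 05-01? Yes
Age in full years: 20

20


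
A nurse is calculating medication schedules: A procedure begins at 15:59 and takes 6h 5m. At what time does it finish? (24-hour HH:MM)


Start time: 15:59
Adding: 6 hours 5 minutes
Minutes: 59 + 5 = 64
Minute overflow: 64 >= 60, so carry 1 hour, minutes = 4
Hours: 15 + 6 + 1 = 22
Result: 22:04

22:04


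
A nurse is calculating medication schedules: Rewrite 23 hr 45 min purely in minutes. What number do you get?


Hours: 23
Extra minutes: 45
Minutes per hour: 60
Hours to minutes: 23 x 60 = 1380
Total: 1380 + 45 = 1425

1425


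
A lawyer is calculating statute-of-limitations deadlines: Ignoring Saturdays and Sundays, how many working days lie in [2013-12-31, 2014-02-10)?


Start: 2013-12-31 (Tuesday)
End (exclusive): 2014-02-10 (Monday)
Total calendar days: 41
Full weeks: 41 // 7 = 5 -> 25 weekdays
Remaining 6 days starting on Tuesday:
  Tue(w), Wed(w), Thu(w), Fri(w), Sat(-), Sun(-) -> 4 weekdays
Total business days: 25 + 4 = 29

29


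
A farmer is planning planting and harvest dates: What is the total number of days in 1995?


Year: 1995
Check leap year rules:
Divisible by 4? No
1995 is not a leap year
Days: 365

365


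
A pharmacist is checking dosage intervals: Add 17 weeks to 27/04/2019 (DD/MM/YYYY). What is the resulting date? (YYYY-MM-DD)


Start: 2019-04-27
Weeks to add: 17
Convert to days: 17 x 7 = 119 days
Add 119 days to 2019-04-27
Result: 2019-08-24

2019-08-24


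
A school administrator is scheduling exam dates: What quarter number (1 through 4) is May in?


Month: May (month 5)
Q1: January-March (months 1-3)
Q2: April-June (months 4-6)
Q3: July-September (months 7-9)
Q4: October-December (months 10-12)
Month 5 falls in Q2

2


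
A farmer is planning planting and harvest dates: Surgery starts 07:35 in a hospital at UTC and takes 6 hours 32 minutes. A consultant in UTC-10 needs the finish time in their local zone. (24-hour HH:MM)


Start: 07:35 in UTC
Step 1 - add duration:
  minutes: 35 + 32 = 67 (carry 1h)
  hours: 7 + 6 + 1 = 14
  end in UTC: 14:07
Step 2 - convert UTC -> UTC-10:
  offset difference: -10 - (0) = -10 hours
  14 + (-10) = 4 -> mod 24 = 4
Result: 04:07 in UTC-10

04:07


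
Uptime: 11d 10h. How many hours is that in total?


Days: 11
Extra hours: 10
Hours per day: 24
Days to hours: 11 x 24 = 264
Total: 264 + 10 = 274

274


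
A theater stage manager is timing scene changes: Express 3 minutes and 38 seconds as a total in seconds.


Minutes: 3
Seconds: 38
Convert minutes to seconds: 3 x 60 = 180
Add remaining seconds: 180 + 38 = 218

218


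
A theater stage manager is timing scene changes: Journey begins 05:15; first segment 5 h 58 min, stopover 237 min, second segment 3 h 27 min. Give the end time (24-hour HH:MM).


Depart: 05:15
Leg 1: +358 min -> 11:13
Layover: +237 min -> 15:10
Leg 2: +207 min -> 18:37
Total travel: 802 minutes = 13h 22m
Arrival: 18:37

18:37


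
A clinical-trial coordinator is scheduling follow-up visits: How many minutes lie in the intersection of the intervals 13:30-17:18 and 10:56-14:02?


Interval A: [810, 1038] minutes from midnight
Interval B: [656, 842] minutes from midnight
Overlap start = max(810, 656) = 810
Overlap end = min(1038, 842) = 842
Overlap = 842 - 810 = 32 minutes

32


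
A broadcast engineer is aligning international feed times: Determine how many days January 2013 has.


Month: January
Year: 2013
January is a 31-day month
Total: 31 days

31


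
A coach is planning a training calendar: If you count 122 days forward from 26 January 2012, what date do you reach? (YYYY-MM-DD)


Start: 2012-01-26
Adding 122 days
Days remaining in January: 5
After January: 117 days still to add
February 2012: 29 days, 88 remaining
March 2012: 31 days, 57 remaining
April 2012: 30 days, 27 remaining
May 2012 has 31 days, need 27
Result: 2012-05-27

2012-05-27


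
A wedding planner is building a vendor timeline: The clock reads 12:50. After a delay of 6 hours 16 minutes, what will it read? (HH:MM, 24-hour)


Start time: 12:50
Adding: 6 hours 16 minutes
Minutes: 50 + 16 = 66
Minute overflow: 66 >= 60, so carry 1 hour, minutes = 6
Hours: 12 + 6 + 1 = 19
Result: 19:06

19:06


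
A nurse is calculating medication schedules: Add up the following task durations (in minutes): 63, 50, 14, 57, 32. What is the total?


Durations: 63, 50, 14, 57, 32
Running sum: 63
+ 50 = 113
+ 14 = 127
+ 57 = 184
+ 32 = 216
Total duration: 216 minutes
That is 3 hours and 36 minutes

216


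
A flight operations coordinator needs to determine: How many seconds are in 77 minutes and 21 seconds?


Minutes: 77
Extra seconds: 21
Seconds per minute: 60
Minutes to seconds: 77 x 60 = 4620
Total: 4620 + 21 = 4641

4641


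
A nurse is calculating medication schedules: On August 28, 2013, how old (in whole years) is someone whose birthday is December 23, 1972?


Birth: 1972-12-23
Reference: 2013-08-28
Year difference: 2013 - 1972 = 41
Has birthday (12-23) occurred by 08-28? No
Birthday not yet reached this year -> subtract 1
Age in full years: 40

40


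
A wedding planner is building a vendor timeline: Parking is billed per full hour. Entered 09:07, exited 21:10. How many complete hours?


Start: 09:07
End: 21:10
Hour difference: 21 - 9 = 12 hours
Minute difference: 10 - 7 = 3 minutes
Total minutes: 723
Complete hours: 723 / 60 = 12 (remainder 3)

12


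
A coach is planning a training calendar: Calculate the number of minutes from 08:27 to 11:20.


Start time: 08:27 = 507 minutes from midnight
End time: 11:20 = 680 minutes from midnight
Difference: 680 - 507 = 173 minutes
That is 2 hours and 53 minutes

173


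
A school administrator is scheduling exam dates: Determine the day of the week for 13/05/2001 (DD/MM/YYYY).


Date: 2001-05-13
January 1, 2001 is a Monday
Day of year: 133
Offset from Jan 1: 132 days
132 mod 7 = 6
Result: Sunday

Sunday


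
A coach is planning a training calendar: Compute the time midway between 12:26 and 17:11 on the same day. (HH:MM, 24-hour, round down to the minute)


Start time: 12:26 = 746 minutes from midnight
End time: 17:11 = 1031 minutes from midnight
Sum: 746 + 1031 = 1777
Midpoint: 1777 / 2 = 888 minutes
Convert: 888 / 60 = 14 hours, 48 minutes
Result: 14:48

14:48


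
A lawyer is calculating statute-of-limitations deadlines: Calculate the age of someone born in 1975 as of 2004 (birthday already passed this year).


Birth year: 1975
Current year: 2004
Age = current year - birth year
Age = 2004 - 1975 = 29

29


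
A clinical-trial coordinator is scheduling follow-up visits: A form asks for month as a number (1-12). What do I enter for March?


Calendar month order:
2. February
3. March <--
4. April
March is month number 3

3


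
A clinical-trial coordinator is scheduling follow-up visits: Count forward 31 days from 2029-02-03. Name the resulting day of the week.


Start: 2029-02-03 (Saturday)
Step 1 - find target date: add 31 days
  2029-02-03 + 31 days = 2029-03-06
Step 2 - day of week:
  31 mod 7 = 3
  Saturday + 3 days -> Tuesday
Result: Tuesday (2029-03-06)

Tuesday


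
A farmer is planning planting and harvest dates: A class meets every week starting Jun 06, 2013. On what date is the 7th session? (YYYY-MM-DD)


First occurrence: 2013-06-06 (occurrence 1)
Each occurrence is 7 days after the previous.
Occurrence 7 is 6 weeks after the first.
6 weeks = 42 days
2013-06-06 + 42 days = 2013-07-18

2013-07-18


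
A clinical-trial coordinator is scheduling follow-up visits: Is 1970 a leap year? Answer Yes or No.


Year: 1970
Divisible by 4? 1970 / 4 = 492.5 -> No
Not divisible by 4, so NOT a leap year

No


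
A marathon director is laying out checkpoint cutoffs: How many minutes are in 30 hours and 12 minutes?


Hours: 30
Minutes: 12
Convert hours to minutes: 30 x 60 = 1800
Add remaining minutes: 1800 + 12 = 1812

1812


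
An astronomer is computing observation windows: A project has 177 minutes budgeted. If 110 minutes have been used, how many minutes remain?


Total budget: 177 minutes
Time used: 110 minutes
Remaining: 177 - 110 = 67 minutes
Percent used: 62.1%
Percent remaining: 37.9%

67


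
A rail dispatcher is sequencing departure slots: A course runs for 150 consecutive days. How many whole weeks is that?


Total days: 150
Days per week: 7
Division: 150 / 7 = 21 remainder 3
Complete weeks: 21
Remaining days: 3

21


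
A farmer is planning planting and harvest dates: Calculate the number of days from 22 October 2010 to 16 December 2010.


Start date: 2010-10-22
End date: 2010-12-16
Oct 2010: +10 days
Nov 2010: +30 days
Dec 2010: +15 days
Total: 55 days

55


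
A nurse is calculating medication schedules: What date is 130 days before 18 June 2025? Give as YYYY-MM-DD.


Start: 2025-06-18
Subtracting 130 days
Days already passed in June: 18
After going back through June: 112 more days to subtract
May 2025: 31 days, 81 remaining
April 2025: 30 days, 51 remaining
March 2025: 31 days, 20 remaining
February 2025 has 28 days, need 20
Result: 2025-02-08

2025-02-08


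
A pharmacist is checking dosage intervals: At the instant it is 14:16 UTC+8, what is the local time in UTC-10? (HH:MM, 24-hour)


Local time: 14:16 at UTC+8 (offset 8h)
Target zone: UTC-10 (offset -10h)
Difference: -10 - (8) = -18 hours
Calculation: 14 + (-18) = -4
Wraparound: (-4) mod 24 = 20
Result: 20:16

20:16


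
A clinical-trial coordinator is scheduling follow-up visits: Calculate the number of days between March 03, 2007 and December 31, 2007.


Start: March 03, 2007
End: December 31, 2007
Days left in March: 28
April: 30
May: 31
June: 30
July: 31
... plus remaining months
Sum of remaining months: 275
Total: 28 + 275 = 303

303


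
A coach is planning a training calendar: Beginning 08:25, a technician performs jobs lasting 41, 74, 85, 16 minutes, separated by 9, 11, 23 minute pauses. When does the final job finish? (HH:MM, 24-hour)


Start: 08:25 = 505 min from midnight
  after task 1 (41 min): 09:06
  after break (9 min): 09:15
  after task 2 (74 min): 10:29
  after break (11 min): 10:40
  after task 3 (85 min): 12:05
  after break (23 min): 12:28
  after task 4 (16 min): 12:44
Total elapsed: 259 minutes
End time: 12:44

12:44


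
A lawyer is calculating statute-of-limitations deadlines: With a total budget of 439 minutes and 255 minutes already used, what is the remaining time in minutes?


Total budget: 439 minutes
Time used: 255 minutes
Remaining: 439 - 255 = 184 minutes
Percent used: 58.1%
Percent remaining: 41.9%

184


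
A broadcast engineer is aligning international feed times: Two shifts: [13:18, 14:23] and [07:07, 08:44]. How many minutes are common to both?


Interval A: [798, 863] minutes from midnight
Interval B: [427, 524] minutes from midnight
Overlap start = max(798, 427) = 798
Overlap end = min(863, 524) = 524
End <= start, so the intervals do not overlap: 0 minutes

0


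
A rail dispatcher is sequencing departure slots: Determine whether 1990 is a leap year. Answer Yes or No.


Year: 1990
Divisible by 4? 1990 / 4 = 497.5 -> No
Not divisible by 4, so NOT a leap year

No


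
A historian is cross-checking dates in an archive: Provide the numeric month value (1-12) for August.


Calendar month order:
7. July
8. August <--
9. September
August is month number 8

8


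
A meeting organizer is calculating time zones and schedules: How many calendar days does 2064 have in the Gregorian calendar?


Year: 2064
Check leap year rules:
Divisible by 4? Yes
Divisible by 100? No
2064 is a leap year
Days: 366

366


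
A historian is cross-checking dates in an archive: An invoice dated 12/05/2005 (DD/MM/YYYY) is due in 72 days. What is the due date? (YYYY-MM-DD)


Start: 2005-05-12
Adding 72 days
Days remaining in May: 19
After May: 53 days still to add
June 2005: 30 days, 23 remaining
July 2005 has 31 days, need 23
Result: 2005-07-23

2005-07-23


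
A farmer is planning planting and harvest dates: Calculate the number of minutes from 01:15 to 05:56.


Start time: 01:15 = 75 minutes from midnight
End time: 05:56 = 356 minutes from midnight
Difference: 356 - 75 = 281 minutes
That is 4 hours and 41 minutes

281


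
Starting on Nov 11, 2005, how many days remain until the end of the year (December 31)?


Start: November 11, 2005
End: December 31, 2005
Days left in November: 19
December: 31
Sum of remaining months: 31
Total: 19 + 31 = 50

50


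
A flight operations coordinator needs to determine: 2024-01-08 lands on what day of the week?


Date: 2024-01-08
January 1, 2024 is a Monday
Day of year: 8
Offset from Jan 1: 7 days
7 mod 7 = 0
Result: Monday

Monday


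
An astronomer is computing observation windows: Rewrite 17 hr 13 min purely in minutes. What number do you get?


Hours: 17
Extra minutes: 13
Minutes per hour: 60
Hours to minutes: 17 x 60 = 1020
Total: 1020 + 13 = 1033

1033


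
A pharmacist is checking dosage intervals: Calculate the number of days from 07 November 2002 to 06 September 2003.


Start date: 2002-11-07
End date: 2003-09-06
Nov 2002: +24 days
Dec 2002: +31 days
Jan 2003: +31 days
... (8 more months)
Total: 303 days

303


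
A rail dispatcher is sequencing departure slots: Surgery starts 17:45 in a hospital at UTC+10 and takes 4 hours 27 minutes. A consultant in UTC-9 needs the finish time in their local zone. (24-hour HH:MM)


Start: 17:45 in UTC+10
Step 1 - add duration:
  minutes: 45 + 27 = 72 (carry 1h)
  hours: 17 + 4 + 1 = 22
  end in UTC+10: 22:12
Step 2 - convert UTC+10 -> UTC-9:
  offset difference: -9 - (10) = -19 hours
  22 + (-19) = 3 -> mod 24 = 3
Result: 03:12 in UTC-9

03:12


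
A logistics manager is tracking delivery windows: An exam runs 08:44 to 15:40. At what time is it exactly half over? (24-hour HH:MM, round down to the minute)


Start time: 08:44 = 524 minutes from midnight
End time: 15:40 = 940 minutes from midnight
Sum: 524 + 940 = 1464
Midpoint: 1464 / 2 = 732 minutes
Convert: 732 / 60 = 12 hours, 12 minutes
Result: 12:12

12:12


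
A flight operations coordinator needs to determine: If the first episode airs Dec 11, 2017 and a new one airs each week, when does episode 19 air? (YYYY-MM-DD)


First occurrence: 2017-12-11 (occurrence 1)
Each occurrence is 7 days after the previous.
Occurrence 19 is 18 weeks after the first.
18 weeks = 126 days
2017-12-11 + 126 days = 2018-04-16

2018-04-16


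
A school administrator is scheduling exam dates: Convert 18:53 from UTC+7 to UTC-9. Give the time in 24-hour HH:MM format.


Local time: 18:53 at UTC+7 (offset 7h)
Target zone: UTC-9 (offset -9h)
Difference: -9 - (7) = -16 hours
Calculation: 18 + (-16) = 2
Result: 02:53

02:53


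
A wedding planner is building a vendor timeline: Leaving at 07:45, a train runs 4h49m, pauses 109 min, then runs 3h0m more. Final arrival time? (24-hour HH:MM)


Depart: 07:45
Leg 1: +289 min -> 12:34
Layover: +109 min -> 14:23
Leg 2: +180 min -> 17:23
Total travel: 578 minutes = 9h 38m
Arrival: 17:23

17:23


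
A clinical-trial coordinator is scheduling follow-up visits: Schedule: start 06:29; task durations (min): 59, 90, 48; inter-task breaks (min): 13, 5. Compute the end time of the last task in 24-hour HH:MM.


Start: 06:29 = 389 min from midnight
  after task 1 (59 min): 07:28
  after break (13 min): 07:41
  after task 2 (90 min): 09:11
  after break (5 min): 09:16
  after task 3 (48 min): 10:04
Total elapsed: 215 minutes
End time: 10:04

10:04


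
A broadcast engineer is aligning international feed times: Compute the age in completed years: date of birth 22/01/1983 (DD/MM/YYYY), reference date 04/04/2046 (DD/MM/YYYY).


Birth: 1983-01-22
Reference: 2046-04-04
Year difference: 2046 - 1983 = 63
Has birthday (01-22) occurred by 04-04? Yes
Age in full years: 63

63


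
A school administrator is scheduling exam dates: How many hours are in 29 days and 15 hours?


Days: 29
Extra hours: 15
Hours per day: 24
Days to hours: 29 x 24 = 696
Total: 696 + 15 = 711

711


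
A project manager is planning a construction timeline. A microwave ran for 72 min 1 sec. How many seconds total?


Minutes: 72
Extra seconds: 1
Seconds per minute: 60
Minutes to seconds: 72 x 60 = 4320
Total: 4320 + 1 = 4321

4321


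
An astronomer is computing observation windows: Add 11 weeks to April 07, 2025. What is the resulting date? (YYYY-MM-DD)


Start: 2025-04-07
Weeks to add: 11
Convert to days: 11 x 7 = 77 days
Add 77 days to 2025-04-07
Result: 2025-06-23

2025-06-23


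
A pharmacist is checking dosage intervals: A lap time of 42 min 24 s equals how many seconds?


Minutes: 42
Seconds: 24
Convert minutes to seconds: 42 x 60 = 2520
Add remaining seconds: 2520 + 24 = 2544

2544


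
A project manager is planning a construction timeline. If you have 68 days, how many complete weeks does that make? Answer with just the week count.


Total days: 68
Days per week: 7
Division: 68 / 7 = 9 remainder 5
Complete weeks: 9
Remaining days: 5

9


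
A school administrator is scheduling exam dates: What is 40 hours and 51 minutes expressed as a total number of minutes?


Hours: 40
Minutes: 51
Convert hours to minutes: 40 x 60 = 2400
Add remaining minutes: 2400 + 51 = 2451

2451


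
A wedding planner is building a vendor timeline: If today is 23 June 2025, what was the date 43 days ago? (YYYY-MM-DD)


Start: 2025-06-23
Subtracting 43 days
Days already passed in June: 23
After going back through June: 20 more days to subtract
May 2025 has 31 days, need 20
Result: 2025-05-11

2025-05-11


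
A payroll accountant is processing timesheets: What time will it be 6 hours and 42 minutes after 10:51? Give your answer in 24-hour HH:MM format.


Start time: 10:51
Adding: 6 hours 42 minutes
Minutes: 51 + 42 = 93
Minute overflow: 93 >= 60, so carry 1 hour, minutes = 33
Hours: 10 + 6 + 1 = 17
Result: 17:33

17:33


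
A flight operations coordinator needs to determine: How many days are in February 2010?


Month: February
Year: 2010
2010 is not a leap year
February has 28 days
Total: 28 days

28


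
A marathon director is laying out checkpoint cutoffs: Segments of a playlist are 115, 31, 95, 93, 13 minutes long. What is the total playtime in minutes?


Durations: 115, 31, 95, 93, 13
Running sum: 115
+ 31 = 146
+ 95 = 241
+ 93 = 334
+ 13 = 347
Total duration: 347 minutes
That is 5 hours and 47 minutes

347


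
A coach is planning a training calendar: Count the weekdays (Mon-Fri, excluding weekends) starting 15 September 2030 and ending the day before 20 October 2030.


Start: 2030-09-15 (Sunday)
End (exclusive): 2030-10-20 (Sunday)
Total calendar days: 35
Full weeks: 35 // 7 = 5 -> 25 weekdays
Remaining 0 days starting on Sunday:
Total business days: 25 + 0 = 25

25


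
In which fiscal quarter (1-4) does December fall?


Month: December (month 12)
Q1: January-March (months 1-3)
Q2: April-June (months 4-6)
Q3: July-September (months 7-9)
Q4: October-December (months 10-12)
Month 12 falls in Q4

4


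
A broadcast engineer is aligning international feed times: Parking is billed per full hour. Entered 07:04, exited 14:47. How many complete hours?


Start: 07:04
End: 14:47
Hour difference: 14 - 7 = 7 hours
Minute difference: 47 - 4 = 43 minutes
Total minutes: 463
Complete hours: 463 / 60 = 7 (remainder 43)

7


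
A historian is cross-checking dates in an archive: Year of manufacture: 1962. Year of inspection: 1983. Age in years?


Birth year: 1962
Current year: 1983
Age = current year - birth year
Age = 1983 - 1962 = 21

21


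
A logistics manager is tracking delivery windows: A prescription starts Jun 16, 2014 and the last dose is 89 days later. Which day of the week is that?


Start: 2014-06-16 (Monday)
Step 1 - find target date: add 89 days
  2014-06-16 + 89 days = 2014-09-13
Step 2 - day of week:
  89 mod 7 = 5
  Monday + 5 days -> Saturday
Result: Saturday (2014-09-13)

Saturday


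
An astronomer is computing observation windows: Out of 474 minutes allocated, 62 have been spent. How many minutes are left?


Total budget: 474 minutes
Time used: 62 minutes
Remaining: 474 - 62 = 412 minutes
Percent used: 13.1%
Percent remaining: 86.9%

412


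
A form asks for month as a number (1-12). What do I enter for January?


Calendar month order:
1. January <--
2. February
January is month number 1

1


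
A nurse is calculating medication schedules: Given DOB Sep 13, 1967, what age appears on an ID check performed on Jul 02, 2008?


Birth: 1967-09-13
Reference: 2008-07-02
Year difference: 2008 - 1967 = 41
Has birthday (09-13) occurred by 07-02? No
Birthday not yet reached this year -> subtract 1
Age in full years: 40

40


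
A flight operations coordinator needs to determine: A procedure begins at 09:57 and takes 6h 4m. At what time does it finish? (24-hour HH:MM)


Start time: 09:57
Adding: 6 hours 4 minutes
Minutes: 57 + 4 = 61
Minute overflow: 61 >= 60, so carry 1 hour, minutes = 1
Hours: 9 + 6 + 1 = 16
Result: 16:01

16:01


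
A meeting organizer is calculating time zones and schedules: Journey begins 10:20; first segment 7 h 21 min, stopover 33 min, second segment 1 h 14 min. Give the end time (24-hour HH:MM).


Depart: 10:20
Leg 1: +441 min -> 17:41
Layover: +33 min -> 18:14
Leg 2: +74 min -> 19:28
Total travel: 548 minutes = 9h 8m
Arrival: 19:28

19:28
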